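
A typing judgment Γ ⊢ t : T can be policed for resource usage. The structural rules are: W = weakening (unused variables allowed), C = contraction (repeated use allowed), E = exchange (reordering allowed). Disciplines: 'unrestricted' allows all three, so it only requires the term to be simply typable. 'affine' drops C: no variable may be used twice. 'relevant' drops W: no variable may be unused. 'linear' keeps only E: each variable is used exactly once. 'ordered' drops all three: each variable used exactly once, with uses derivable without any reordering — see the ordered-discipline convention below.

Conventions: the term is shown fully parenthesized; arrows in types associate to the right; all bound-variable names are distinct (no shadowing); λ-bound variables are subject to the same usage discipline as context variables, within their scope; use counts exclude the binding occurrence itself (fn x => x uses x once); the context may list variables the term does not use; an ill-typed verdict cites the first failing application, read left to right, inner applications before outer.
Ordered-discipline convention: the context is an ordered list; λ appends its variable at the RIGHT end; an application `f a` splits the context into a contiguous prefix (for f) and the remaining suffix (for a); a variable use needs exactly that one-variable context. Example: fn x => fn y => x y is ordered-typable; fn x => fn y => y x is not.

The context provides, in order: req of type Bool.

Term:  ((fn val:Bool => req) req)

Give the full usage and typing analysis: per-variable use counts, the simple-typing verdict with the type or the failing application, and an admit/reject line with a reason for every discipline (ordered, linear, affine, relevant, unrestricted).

variable uses: req: 2, val (λ-bound): 0
uses in reading order: req, req
typing: well-typed — term : Bool
ordered: ✗ — uses contraction: req ×2; val never used (weakening)
linear: ✗ — uses contraction: req ×2; val never used (weakening)
affine: ✗ — uses contraction: req ×2
relevant: ✗ — val never used (weakening)
unrestricted: ✓ — type-checks (Bool) and nothing is barred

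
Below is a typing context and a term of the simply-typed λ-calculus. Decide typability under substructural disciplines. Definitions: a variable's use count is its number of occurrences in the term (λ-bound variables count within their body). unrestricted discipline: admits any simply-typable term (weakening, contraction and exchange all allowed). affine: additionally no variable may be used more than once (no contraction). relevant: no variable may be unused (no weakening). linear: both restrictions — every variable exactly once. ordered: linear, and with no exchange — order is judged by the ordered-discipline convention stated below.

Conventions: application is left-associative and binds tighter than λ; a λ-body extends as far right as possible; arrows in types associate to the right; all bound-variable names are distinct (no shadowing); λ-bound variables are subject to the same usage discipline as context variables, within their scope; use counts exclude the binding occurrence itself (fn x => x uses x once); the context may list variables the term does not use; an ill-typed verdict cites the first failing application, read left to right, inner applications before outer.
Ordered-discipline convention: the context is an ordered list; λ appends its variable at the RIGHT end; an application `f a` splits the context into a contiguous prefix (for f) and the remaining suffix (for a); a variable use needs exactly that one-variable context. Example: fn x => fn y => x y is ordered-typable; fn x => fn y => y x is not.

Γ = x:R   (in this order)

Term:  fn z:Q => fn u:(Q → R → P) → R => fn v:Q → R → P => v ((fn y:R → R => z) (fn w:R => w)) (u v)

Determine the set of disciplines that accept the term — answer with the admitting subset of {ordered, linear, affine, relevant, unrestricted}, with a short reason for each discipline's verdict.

admitted in: unrestricted
usage: x: 0×, z (λ-bound): 1×, u (λ-bound): 1×, v (λ-bound): 2×, y (λ-bound): 0×, w (λ-bound): 1×
order of uses: v, z, w, u, v
typing: ✓ — Q → ((Q → R → P) → R) → (Q → R → P) → P
ordered: ✗, repeated use of v ×2; needs weakening: x, y unused
linear: ✗, repeated use of v ×2; needs weakening: x, y unused
affine: ✗, repeated use of v ×2
relevant: ✗, needs weakening: x, y unused
unrestricted: ✓, type-checks (Q → ((Q → R → P) → R) → (Q → R → P) → P) and nothing is barred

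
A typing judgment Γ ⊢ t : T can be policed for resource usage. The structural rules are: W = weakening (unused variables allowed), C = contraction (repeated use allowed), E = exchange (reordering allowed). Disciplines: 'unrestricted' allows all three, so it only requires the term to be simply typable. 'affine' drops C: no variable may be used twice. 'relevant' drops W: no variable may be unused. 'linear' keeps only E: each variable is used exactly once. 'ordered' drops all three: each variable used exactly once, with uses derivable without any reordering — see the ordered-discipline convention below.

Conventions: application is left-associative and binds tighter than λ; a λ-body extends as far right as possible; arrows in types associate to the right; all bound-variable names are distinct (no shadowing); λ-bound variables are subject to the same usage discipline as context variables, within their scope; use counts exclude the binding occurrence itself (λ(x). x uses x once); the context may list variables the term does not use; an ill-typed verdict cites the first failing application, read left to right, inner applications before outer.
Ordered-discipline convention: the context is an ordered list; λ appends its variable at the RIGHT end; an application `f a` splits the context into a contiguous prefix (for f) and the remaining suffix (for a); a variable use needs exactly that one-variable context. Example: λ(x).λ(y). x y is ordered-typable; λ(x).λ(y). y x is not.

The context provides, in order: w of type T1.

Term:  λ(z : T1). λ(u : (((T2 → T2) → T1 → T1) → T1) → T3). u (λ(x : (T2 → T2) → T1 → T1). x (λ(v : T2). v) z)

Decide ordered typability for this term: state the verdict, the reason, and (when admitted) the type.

no — w never used (weakening)
usage: w: 0, z (bound): 1, u (bound): 1, x (bound): 1, v (bound): 1
left-to-right use order: u, x, v, z
typing: well-typed — term : T1 → ((((T2 → T2) → T1 → T1) → T1) → T3) → T3
summary: ordered ✗; linear ✗; affine ✓; relevant ✗; unrestricted ✓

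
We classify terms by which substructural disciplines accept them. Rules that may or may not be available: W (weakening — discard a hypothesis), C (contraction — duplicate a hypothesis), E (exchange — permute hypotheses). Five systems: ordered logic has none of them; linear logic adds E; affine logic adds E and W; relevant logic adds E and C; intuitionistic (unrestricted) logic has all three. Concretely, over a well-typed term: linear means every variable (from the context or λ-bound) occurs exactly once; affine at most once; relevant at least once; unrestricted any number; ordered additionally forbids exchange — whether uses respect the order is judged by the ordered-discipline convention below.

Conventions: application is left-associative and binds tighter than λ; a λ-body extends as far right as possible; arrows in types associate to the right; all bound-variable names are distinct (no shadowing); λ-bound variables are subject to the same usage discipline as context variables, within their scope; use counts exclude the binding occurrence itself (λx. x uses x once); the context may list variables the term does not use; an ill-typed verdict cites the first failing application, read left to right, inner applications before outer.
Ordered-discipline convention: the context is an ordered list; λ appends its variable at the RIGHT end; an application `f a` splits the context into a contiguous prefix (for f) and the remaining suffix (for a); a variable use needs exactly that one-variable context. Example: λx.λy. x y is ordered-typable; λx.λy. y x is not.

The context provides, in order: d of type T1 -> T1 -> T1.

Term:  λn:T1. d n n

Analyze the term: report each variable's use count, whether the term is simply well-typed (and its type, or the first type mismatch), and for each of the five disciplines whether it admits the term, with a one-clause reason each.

counts: d=1; n (bound)=2
order of uses: d, n, n
typing: the term checks, with type T1 -> T1
ordered: ✗ — uses contraction: n ×2
linear: ✗ — uses contraction: n ×2
affine: ✗ — uses contraction: n ×2
relevant: ✓ — at least one use each (d, n)
unrestricted: ✓ — typability at T1 -> T1 is all that's needed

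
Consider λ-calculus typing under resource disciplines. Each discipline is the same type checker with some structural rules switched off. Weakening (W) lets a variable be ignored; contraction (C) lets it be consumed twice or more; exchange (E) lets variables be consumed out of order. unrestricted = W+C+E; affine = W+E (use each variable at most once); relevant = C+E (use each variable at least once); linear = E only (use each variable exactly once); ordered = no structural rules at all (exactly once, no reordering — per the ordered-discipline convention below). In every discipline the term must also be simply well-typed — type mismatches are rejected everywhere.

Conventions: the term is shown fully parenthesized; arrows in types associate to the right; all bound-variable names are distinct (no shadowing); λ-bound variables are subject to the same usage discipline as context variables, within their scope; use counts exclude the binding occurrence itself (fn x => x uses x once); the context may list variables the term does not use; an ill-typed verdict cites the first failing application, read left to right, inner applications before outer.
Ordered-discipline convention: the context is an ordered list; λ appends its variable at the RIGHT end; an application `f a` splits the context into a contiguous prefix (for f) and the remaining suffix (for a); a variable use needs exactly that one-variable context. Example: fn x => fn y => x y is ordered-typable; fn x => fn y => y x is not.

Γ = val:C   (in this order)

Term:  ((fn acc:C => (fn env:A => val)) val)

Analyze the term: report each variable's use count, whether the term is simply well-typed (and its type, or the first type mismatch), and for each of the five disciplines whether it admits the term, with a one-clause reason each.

counts: val ×2; acc (λ-bound) ×0; env (λ-bound) ×0
use order (left to right): val, val
typing: ✓ — A -> C
ordered: ✗ — uses contraction: val ×2; needs weakening: acc, env unused
linear: ✗ — uses contraction: val ×2; needs weakening: acc, env unused
affine: ✗ — uses contraction: val ×2
relevant: ✗ — needs weakening: acc, env unused
unrestricted: ✓ — well-typed at A -> C; no restrictions here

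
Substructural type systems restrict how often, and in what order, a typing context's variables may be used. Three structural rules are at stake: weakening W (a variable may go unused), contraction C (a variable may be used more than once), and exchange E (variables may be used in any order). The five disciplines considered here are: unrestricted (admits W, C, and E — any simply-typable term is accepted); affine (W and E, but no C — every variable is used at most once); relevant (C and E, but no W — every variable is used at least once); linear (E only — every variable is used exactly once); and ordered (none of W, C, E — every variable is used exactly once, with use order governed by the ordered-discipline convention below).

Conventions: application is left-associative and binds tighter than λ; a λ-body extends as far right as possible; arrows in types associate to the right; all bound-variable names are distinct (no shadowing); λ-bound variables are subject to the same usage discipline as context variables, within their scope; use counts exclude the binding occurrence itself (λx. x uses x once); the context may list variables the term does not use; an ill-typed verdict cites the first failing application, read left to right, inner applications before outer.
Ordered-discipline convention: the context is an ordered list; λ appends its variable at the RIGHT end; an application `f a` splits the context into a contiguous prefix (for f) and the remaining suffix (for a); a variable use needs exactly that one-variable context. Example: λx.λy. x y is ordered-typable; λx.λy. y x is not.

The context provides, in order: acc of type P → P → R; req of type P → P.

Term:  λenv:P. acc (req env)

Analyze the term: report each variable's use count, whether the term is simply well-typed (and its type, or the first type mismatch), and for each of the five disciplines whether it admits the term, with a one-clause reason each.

use counts: acc=1; req=1; env (λ-bound)=1
order of uses: acc, req, env
typing: ✓ — P → P → R
ordered: ✓ — acc, req, env: once each, no exchange needed
linear: ✓ — exactly-once usage across acc, req, env
affine: ✓ — no duplicate uses among acc, req, env
relevant: ✓ — acc, req, env: all used, weakening unneeded
unrestricted: ✓ — typability at P → P → R is all that's needed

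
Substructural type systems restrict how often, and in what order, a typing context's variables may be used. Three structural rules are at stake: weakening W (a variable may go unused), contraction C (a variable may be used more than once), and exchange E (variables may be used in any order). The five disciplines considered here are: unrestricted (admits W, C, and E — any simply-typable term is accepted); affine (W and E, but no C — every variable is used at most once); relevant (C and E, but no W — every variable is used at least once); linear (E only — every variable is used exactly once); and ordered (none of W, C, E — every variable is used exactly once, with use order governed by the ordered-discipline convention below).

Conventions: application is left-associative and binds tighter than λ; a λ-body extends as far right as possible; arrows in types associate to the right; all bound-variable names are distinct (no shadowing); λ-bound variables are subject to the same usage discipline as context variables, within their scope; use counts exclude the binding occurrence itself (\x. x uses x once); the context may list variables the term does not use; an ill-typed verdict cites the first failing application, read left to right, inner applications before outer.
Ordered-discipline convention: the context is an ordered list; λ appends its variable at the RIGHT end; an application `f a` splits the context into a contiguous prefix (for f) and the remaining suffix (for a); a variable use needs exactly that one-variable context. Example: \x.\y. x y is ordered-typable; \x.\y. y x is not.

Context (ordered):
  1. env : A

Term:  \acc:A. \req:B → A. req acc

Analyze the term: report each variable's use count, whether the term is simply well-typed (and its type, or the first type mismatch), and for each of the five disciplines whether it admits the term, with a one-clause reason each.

variable uses: env: 0×, acc [bound]: 1×, req [bound]: 1×
use order (left to right): req, acc
typing: ill-typed: an argument A mismatches the expected B
ordered ✗ (fails simple typing)
linear ✗ (a type mismatch blocks all five)
affine ✗ (the type mismatch rejects it)
relevant ✗ (not simply typable)
unrestricted ✗ (fails simple typing)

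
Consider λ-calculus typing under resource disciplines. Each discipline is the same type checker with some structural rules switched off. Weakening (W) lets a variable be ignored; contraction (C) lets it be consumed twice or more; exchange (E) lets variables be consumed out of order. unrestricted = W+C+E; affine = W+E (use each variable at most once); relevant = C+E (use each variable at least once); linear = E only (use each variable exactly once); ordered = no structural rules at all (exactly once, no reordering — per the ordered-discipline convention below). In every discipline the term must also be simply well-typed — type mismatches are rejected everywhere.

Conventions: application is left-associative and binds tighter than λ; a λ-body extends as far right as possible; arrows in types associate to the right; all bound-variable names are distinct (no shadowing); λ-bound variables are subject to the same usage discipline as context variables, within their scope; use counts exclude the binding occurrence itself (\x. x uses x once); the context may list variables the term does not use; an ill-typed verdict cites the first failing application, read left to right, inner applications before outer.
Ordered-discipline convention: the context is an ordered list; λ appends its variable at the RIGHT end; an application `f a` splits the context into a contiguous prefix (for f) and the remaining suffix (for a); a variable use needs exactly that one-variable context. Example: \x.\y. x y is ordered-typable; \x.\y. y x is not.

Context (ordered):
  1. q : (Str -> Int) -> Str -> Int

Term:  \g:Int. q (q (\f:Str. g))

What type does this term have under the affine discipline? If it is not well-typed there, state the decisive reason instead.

not well-typed under affine — repeated use of q ×2
usage: q ×2; g (bound) ×1; f (bound) ×0
use order (left to right): q, q, g
typing: well-typed at Int -> Str -> Int
summary: ordered ✗, linear ✗, affine ✗, relevant ✗, unrestricted ✓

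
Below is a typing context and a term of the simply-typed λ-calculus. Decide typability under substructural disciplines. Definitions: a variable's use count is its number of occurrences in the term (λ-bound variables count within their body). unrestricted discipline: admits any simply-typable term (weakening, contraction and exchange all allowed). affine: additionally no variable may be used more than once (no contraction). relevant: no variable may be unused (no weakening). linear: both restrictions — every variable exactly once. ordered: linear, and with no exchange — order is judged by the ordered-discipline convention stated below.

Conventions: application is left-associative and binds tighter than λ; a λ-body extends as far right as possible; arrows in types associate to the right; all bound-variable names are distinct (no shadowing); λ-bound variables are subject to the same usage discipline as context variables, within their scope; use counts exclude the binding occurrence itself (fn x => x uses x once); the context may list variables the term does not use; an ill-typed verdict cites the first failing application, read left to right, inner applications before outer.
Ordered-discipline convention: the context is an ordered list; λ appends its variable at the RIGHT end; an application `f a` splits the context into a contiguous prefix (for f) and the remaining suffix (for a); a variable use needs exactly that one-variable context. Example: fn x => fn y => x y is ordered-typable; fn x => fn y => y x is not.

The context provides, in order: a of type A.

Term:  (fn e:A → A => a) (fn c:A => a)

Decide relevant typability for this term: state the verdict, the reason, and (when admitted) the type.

no — needs weakening: e, c unused
use counts: a: 2×, e (λ-bound): 0×, c (λ-bound): 0×
left-to-right use order: a, a
typing: well-typed at A
all disciplines: ordered ✗; linear ✗; affine ✗; relevant ✗; unrestricted ✓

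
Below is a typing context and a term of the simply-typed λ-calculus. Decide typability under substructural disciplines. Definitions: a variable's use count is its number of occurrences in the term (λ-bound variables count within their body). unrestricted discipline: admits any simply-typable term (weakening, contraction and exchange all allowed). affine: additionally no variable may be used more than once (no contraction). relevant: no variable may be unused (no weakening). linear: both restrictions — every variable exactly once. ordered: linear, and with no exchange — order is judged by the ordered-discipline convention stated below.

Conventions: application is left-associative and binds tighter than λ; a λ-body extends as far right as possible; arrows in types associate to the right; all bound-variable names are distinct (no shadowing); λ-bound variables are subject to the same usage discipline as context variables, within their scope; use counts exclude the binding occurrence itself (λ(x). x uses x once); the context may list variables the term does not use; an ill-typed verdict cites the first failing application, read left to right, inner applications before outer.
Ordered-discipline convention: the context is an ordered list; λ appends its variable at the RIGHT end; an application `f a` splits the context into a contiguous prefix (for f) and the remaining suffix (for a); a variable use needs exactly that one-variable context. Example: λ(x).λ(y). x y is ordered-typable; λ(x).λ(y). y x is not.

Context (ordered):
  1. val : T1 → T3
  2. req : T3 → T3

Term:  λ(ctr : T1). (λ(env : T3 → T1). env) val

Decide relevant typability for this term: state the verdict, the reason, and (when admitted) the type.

no — not simply typable
variable uses: val: 1×; req: 0×; ctr [bound]: 0×; env [bound]: 1×
use order (left to right): env, val
typing: ill-typed: an application expects T3 → T1 but receives T1 → T3
per-discipline verdicts: ordered ✗; linear ✗; affine ✗; relevant ✗; unrestricted ✗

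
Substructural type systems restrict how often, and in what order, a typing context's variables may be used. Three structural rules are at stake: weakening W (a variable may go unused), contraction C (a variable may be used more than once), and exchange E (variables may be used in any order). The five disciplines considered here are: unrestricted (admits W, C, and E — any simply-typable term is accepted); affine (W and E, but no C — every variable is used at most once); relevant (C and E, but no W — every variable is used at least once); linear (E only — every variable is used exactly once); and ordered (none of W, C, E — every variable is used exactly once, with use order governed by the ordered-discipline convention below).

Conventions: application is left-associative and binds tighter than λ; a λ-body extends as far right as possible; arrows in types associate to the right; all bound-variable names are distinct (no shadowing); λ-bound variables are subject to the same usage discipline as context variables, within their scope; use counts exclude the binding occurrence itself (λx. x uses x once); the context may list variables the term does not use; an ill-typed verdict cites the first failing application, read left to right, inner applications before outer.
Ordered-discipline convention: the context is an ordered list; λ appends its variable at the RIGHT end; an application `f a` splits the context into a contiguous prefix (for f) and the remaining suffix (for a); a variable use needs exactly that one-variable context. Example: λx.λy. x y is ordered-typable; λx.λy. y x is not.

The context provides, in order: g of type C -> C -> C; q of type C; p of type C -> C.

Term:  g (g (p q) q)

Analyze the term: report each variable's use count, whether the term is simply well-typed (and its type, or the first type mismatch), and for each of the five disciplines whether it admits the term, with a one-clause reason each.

usage: g: 2; q: 2; p: 1
left-to-right use order: g, g, p, q, q
typing: well-typed at C -> C
ordered: ✗ — needs contraction — g ×2, q ×2
linear: ✗ — needs contraction — g ×2, q ×2
affine: ✗ — needs contraction — g ×2, q ×2
relevant: ✓ — g, q, p: all used, weakening unneeded
unrestricted: ✓ — typability at C -> C is all that's needed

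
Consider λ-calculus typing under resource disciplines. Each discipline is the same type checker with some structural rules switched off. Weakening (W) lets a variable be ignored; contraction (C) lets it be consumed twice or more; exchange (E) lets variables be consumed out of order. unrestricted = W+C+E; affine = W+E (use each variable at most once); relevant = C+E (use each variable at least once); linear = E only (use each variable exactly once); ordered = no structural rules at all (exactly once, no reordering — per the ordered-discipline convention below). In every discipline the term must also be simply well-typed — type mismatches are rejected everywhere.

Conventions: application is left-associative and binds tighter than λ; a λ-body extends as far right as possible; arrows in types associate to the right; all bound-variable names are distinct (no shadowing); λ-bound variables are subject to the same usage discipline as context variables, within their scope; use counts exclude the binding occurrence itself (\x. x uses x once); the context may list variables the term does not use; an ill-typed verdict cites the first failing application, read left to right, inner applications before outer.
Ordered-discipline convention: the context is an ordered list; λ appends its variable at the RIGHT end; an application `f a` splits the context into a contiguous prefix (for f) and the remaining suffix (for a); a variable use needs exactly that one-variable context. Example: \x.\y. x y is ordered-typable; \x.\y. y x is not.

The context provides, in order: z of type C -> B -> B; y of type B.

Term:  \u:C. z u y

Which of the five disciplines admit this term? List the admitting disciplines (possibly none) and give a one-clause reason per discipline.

accepted by: linear, affine, relevant, unrestricted
counts: z: 1, y: 1, u [bound]: 1
uses in reading order: z, u, y
typing: well-typed — term : C -> B
ordered: ✗ — no ordered split (uses run z, u, y)
linear: ✓ — exactly-once usage across z, y, u
affine: ✓ — at most one use each (z, y, u)
relevant: ✓ — none of z, y, u goes unused
unrestricted: ✓ — type-checks (C -> B) and nothing is barred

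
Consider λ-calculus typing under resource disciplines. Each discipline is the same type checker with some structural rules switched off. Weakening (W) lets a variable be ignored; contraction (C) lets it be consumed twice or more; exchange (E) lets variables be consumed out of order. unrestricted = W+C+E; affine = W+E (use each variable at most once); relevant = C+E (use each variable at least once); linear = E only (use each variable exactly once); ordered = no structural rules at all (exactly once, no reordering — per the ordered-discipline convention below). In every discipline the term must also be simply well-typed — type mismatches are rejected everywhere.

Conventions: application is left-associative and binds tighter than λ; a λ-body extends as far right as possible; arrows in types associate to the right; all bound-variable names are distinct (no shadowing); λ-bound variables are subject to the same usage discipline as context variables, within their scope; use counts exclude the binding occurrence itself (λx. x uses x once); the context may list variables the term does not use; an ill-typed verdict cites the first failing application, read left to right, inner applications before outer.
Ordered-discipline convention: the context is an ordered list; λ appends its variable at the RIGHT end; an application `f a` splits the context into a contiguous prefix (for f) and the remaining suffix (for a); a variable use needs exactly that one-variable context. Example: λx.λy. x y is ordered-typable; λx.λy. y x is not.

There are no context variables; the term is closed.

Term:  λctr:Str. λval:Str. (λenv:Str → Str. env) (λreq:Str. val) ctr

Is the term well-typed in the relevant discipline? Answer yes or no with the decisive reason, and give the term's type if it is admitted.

no — req left unused
usage: ctr (λ-bound) ×1, val (λ-bound) ×1, env (λ-bound) ×1, req (λ-bound) ×0
order of uses: env, val, ctr
typing: the term checks, with type Str → Str → Str
across the five disciplines: ordered ✗, linear ✗, affine ✓, relevant ✗, unrestricted ✓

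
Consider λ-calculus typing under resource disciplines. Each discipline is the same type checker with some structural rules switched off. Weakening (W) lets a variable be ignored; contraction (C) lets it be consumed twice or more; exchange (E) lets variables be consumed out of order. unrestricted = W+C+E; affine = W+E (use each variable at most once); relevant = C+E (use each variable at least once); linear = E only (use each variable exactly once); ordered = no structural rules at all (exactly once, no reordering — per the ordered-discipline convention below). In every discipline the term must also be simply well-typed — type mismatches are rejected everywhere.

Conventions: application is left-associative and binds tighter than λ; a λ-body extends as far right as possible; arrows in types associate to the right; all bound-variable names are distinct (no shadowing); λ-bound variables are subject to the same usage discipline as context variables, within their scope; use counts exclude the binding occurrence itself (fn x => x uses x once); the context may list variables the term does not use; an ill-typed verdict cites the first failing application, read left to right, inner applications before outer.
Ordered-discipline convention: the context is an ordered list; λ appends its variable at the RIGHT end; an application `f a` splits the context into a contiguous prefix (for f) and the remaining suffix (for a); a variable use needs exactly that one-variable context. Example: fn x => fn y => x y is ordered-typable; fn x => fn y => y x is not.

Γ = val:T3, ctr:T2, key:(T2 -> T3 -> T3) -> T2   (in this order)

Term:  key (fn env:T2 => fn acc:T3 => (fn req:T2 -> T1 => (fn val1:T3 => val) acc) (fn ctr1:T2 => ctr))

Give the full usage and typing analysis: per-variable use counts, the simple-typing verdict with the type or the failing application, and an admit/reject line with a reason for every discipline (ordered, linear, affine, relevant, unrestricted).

usage: val=1, ctr=1, key=1, env [bound]=0, acc [bound]=1, req [bound]=0, val1 [bound]=0, ctr1 [bound]=0
order of uses: key, val, acc, ctr
typing: ill-typed: argument of type T2 -> T2 where T2 -> T1 is required
ordered: ✗, the type mismatch rejects it
linear: ✗, not simply typable
affine: ✗, fails simple typing
relevant: ✗, a type mismatch blocks all five
unrestricted: ✗, the type mismatch rejects it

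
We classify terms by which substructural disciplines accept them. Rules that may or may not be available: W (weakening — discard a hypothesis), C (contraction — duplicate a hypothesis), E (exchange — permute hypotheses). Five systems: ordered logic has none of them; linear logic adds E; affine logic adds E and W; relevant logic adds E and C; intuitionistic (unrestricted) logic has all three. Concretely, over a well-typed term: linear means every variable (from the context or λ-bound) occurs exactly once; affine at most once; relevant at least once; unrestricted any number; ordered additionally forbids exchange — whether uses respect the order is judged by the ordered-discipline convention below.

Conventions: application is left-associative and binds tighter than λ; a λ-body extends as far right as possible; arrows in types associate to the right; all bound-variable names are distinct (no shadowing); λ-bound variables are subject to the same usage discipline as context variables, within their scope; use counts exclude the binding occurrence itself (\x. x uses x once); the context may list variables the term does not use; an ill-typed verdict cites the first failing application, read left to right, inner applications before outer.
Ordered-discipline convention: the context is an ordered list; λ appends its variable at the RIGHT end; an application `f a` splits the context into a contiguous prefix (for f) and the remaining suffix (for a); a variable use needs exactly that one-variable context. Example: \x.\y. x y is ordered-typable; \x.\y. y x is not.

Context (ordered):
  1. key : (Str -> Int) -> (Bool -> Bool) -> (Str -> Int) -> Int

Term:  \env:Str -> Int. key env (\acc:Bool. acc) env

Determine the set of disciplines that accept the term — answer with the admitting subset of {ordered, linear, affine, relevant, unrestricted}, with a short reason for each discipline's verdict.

accepted by: relevant, unrestricted
variable uses: key: 1×; env [bound]: 2×; acc [bound]: 1×
left-to-right use order: key, env, acc, env
typing: well-typed at (Str -> Int) -> Int
ordered: ✗, repeated use of env ×2
linear: ✗, repeated use of env ×2
affine: ✗, repeated use of env ×2
relevant: ✓, key, env, acc: all used, weakening unneeded
unrestricted: ✓, well-typed at (Str -> Int) -> Int; no restrictions here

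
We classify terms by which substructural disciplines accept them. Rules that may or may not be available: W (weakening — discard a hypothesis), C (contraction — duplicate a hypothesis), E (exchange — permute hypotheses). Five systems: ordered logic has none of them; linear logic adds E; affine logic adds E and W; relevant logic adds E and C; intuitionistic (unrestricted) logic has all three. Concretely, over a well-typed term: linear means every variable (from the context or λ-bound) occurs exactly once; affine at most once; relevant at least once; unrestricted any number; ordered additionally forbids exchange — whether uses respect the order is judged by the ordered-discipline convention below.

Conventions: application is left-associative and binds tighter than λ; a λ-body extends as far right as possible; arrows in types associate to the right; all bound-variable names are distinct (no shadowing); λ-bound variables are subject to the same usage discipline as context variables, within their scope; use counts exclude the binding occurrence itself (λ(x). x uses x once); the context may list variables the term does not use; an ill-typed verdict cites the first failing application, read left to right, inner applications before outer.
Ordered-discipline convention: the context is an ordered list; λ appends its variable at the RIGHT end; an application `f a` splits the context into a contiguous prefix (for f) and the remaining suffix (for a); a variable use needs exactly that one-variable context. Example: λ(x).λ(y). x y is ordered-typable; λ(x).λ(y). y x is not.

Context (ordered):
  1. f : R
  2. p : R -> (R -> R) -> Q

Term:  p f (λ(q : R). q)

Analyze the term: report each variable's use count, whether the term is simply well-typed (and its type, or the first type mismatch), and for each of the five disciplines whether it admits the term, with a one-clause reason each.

usage: f: 1×; p: 1×; q (bound): 1×
use order (left to right): p, f, q
typing: ✓ — Q
ordered ✗ (no ordered split (uses run p, f, q))
linear ✓ (exactly-once usage across f, p, q)
affine ✓ (at most one use each (f, p, q))
relevant ✓ (every one of f, p, q appears)
unrestricted ✓ (simply typable at Q; W, C, E all held)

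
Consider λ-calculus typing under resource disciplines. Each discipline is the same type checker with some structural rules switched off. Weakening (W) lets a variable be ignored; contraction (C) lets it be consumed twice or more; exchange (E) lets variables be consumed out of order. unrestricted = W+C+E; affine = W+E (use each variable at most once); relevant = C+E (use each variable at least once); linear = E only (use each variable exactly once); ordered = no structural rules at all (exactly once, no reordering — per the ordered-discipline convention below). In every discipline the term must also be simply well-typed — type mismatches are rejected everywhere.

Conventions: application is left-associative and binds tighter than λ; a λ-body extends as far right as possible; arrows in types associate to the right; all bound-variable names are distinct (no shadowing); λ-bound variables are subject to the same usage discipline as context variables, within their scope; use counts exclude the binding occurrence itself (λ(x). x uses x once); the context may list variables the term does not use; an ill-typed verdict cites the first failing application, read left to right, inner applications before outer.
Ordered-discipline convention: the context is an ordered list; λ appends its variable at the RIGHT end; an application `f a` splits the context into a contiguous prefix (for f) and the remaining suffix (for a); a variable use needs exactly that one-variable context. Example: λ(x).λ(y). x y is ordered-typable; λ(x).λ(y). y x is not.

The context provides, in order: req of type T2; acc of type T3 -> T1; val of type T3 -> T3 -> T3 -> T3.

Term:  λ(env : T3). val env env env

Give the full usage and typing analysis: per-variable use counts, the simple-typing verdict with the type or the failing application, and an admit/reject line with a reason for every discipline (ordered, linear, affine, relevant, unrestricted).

usage: req: 0×; acc: 0×; val: 1×; env (λ-bound): 3×
use order (left to right): val, env, env, env
typing: well-typed at T3 -> T3
ordered: ✗, repeated use of env ×3; req, acc left unused
linear: ✗, repeated use of env ×3; req, acc left unused
affine: ✗, repeated use of env ×3
relevant: ✗, req, acc left unused
unrestricted: ✓, well-typed at T3 -> T3; no restrictions here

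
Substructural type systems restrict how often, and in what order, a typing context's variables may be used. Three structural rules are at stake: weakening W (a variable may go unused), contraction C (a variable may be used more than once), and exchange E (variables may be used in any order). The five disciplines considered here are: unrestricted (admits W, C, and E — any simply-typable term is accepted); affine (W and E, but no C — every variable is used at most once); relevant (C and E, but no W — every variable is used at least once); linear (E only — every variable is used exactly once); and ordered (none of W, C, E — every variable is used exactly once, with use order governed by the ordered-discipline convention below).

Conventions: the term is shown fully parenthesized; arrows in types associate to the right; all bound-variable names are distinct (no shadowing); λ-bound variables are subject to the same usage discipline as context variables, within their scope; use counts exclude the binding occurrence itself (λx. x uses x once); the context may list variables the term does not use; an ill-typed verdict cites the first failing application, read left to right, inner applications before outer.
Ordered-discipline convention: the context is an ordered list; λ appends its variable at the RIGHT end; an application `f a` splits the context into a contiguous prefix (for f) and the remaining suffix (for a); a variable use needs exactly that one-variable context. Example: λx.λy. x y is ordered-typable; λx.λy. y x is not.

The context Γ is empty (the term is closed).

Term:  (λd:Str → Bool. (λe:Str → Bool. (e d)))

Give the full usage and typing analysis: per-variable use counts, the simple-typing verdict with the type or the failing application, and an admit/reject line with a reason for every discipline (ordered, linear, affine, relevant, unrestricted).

variable uses: d (bound): 1; e (bound): 1
order of uses: e, d
typing: ill-typed: an application expects Str but receives Str → Bool
ordered: ✗ — a type mismatch blocks all five
linear: ✗ — the type mismatch rejects it
affine: ✗ — not simply typable
relevant: ✗ — fails simple typing
unrestricted: ✗ — a type mismatch blocks all five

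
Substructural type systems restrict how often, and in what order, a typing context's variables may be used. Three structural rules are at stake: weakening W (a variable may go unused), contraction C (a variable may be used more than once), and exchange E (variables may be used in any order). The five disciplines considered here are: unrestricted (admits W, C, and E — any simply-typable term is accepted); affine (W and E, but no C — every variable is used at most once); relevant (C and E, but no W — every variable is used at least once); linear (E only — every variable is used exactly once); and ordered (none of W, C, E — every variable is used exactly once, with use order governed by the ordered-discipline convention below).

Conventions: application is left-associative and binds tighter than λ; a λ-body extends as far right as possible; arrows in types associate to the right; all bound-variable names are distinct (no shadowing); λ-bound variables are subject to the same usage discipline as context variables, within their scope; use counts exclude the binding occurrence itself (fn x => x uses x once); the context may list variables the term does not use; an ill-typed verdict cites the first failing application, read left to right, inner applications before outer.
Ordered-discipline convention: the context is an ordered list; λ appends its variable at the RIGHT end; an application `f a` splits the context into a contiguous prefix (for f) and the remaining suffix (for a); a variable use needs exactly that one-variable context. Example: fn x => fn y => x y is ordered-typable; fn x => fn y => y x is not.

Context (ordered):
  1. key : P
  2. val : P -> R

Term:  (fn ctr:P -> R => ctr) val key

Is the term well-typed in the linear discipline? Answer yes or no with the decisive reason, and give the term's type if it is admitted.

yes — single use per variable (key, val, ctr); term : R
usage: key ×1; val ×1; ctr (bound) ×1
order of uses: ctr, val, key
typing: the term checks, with type R
summary: ordered ✗, linear ✓, affine ✓, relevant ✓, unrestricted ✓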